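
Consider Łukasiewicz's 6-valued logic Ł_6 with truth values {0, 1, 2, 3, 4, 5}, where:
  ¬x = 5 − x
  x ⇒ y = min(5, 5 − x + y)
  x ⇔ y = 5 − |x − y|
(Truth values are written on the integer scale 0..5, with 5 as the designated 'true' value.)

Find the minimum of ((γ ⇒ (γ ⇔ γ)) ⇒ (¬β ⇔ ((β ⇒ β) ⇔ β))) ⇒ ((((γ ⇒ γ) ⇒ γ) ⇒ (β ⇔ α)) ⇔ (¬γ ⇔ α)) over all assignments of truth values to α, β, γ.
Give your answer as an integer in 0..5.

1

Take α = 0, β = 2, γ = 0:
γ ⇔ γ = 0 ⇔ 0 = 5
γ ⇒ (γ ⇔ γ) = 0 ⇒ 5 = 5
¬β = ¬2 = 3
β ⇒ β = 2 ⇒ 2 = 5
(β ⇒ β) ⇔ β = 5 ⇔ 2 = 2
¬β ⇔ ((β ⇒ β) ⇔ β) = 3 ⇔ 2 = 4
(γ ⇒ (γ ⇔ γ)) ⇒ (¬β ⇔ ((β ⇒ β) ⇔ β)) = 5 ⇒ 4 = 4
γ ⇒ γ = 0 ⇒ 0 = 5
(γ ⇒ γ) ⇒ γ = 5 ⇒ 0 = 0
β ⇔ α = 2 ⇔ 0 = 3
((γ ⇒ γ) ⇒ γ) ⇒ (β ⇔ α) = 0 ⇒ 3 = 5
¬γ = ¬0 = 5
¬γ ⇔ α = 5 ⇔ 0 = 0
(((γ ⇒ γ) ⇒ γ) ⇒ (β ⇔ α)) ⇔ (¬γ ⇔ α) = 5 ⇔ 0 = 0
((γ ⇒ (γ ⇔ γ)) ⇒ (¬β ⇔ ((β ⇒ β) ⇔ β))) ⇒ ((((γ ⇒ γ) ⇒ γ) ⇒ (β ⇔ α)) ⇔ (¬γ ⇔ α)) = 4 ⇒ 0 = 1
No assignment yields a value below 1, so this is the minimum.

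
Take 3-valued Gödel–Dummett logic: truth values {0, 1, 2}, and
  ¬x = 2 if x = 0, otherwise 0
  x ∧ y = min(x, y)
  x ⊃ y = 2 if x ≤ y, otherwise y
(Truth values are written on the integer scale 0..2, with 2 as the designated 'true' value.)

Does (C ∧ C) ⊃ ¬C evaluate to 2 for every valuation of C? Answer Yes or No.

Counterexample: take C = 1.
C ∧ C = 1 ∧ 1 = 1
¬C = ¬1 = 0
(C ∧ C) ⊃ ¬C = 1 ⊃ 0 = 0
This gives 0 ≠ 2.

No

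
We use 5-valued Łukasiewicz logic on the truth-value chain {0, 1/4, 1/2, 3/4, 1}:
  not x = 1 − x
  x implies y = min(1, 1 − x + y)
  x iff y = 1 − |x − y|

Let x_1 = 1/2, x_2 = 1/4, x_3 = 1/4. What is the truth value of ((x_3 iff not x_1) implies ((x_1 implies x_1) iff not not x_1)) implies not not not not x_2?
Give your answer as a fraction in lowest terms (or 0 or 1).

1/2

not x_1 = not 1/2 = 1/2
x_3 iff not x_1 = 1/4 iff 1/2 = 3/4
x_1 implies x_1 = 1/2 implies 1/2 = 1
not x_1 = not 1/2 = 1/2
not not x_1 = not 1/2 = 1/2
(x_1 implies x_1) iff not not x_1 = 1 iff 1/2 = 1/2
(x_3 iff not x_1) implies ((x_1 implies x_1) iff not not x_1) = 3/4 implies 1/2 = 3/4
not x_2 = not 1/4 = 3/4
not not x_2 = not 3/4 = 1/4
not not not x_2 = not 1/4 = 3/4
not not not not x_2 = not 3/4 = 1/4
((x_3 iff not x_1) implies ((x_1 implies x_1) iff not not x_1)) implies not not not not x_2 = 3/4 implies 1/4 = 1/2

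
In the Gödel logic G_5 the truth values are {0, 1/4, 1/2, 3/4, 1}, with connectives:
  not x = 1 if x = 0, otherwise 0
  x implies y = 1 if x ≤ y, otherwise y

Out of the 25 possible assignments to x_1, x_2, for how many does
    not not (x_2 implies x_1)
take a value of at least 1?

21

value 1: 21 assignments (counts)
value 0: 4 assignments
So 21 of the 25 assignments meet the threshold.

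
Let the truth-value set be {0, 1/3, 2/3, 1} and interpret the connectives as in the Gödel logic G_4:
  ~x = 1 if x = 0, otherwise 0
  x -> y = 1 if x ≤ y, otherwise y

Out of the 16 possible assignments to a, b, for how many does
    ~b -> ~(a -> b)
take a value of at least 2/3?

a = 0, b = 0 ↦ 0  <
a = 0, b = 1/3 ↦ 1  ≥
a = 0, b = 2/3 ↦ 1  ≥
a = 0, b = 1 ↦ 1  ≥
a = 1/3, b = 0 ↦ 1  ≥
a = 1/3, b = 1/3 ↦ 1  ≥
a = 1/3, b = 2/3 ↦ 1  ≥
a = 1/3, b = 1 ↦ 1  ≥
a = 2/3, b = 0 ↦ 1  ≥
a = 2/3, b = 1/3 ↦ 1  ≥
a = 2/3, b = 2/3 ↦ 1  ≥
a = 2/3, b = 1 ↦ 1  ≥
a = 1, b = 0 ↦ 1  ≥
a = 1, b = 1/3 ↦ 1  ≥
a = 1, b = 2/3 ↦ 1  ≥
a = 1, b = 1 ↦ 1  ≥
So 15 of the 16 assignments meet the threshold.

15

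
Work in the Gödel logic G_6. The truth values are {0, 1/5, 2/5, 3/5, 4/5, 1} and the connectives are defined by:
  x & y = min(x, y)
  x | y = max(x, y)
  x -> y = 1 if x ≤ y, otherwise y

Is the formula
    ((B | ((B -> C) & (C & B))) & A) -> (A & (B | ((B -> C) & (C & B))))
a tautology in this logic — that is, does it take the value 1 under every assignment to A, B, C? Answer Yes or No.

At A = 4/5, B = 2/5, C = 3/5, for instance:
B -> C = 2/5 -> 3/5 = 1
C & B = 3/5 & 2/5 = 2/5
(B -> C) & (C & B) = 1 & 2/5 = 2/5
B | ((B -> C) & (C & B)) = 2/5 | 2/5 = 2/5
(B | ((B -> C) & (C & B))) & A = 2/5 & 4/5 = 2/5
A & (B | ((B -> C) & (C & B))) = 4/5 & 2/5 = 2/5
((B | ((B -> C) & (C & B))) & A) -> (A & (B | ((B -> C) & (C & B)))) = 2/5 -> 2/5 = 1
and checking the remaining 215 assignments likewise gives ≥ 1 in every case.

Yes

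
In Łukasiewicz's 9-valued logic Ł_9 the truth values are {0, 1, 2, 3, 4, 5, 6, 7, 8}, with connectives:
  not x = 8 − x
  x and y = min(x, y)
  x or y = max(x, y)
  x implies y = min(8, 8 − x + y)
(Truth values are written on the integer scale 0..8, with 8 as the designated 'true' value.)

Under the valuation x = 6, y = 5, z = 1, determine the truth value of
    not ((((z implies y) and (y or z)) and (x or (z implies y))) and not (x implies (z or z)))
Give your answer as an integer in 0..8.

z implies y = 1 implies 5 = 8
y or z = 5 or 1 = 5
(z implies y) and (y or z) = 8 and 5 = 5
z implies y = 1 implies 5 = 8
x or (z implies y) = 6 or 8 = 8
((z implies y) and (y or z)) and (x or (z implies y)) = 5 and 8 = 5
z or z = 1 or 1 = 1
x implies (z or z) = 6 implies 1 = 3
not (x implies (z or z)) = not 3 = 5
(((z implies y) and (y or z)) and (x or (z implies y))) and not (x implies (z or z)) = 5 and 5 = 5
not ((((z implies y) and (y or z)) and (x or (z implies y))) and not (x implies (z or z))) = not 5 = 3

3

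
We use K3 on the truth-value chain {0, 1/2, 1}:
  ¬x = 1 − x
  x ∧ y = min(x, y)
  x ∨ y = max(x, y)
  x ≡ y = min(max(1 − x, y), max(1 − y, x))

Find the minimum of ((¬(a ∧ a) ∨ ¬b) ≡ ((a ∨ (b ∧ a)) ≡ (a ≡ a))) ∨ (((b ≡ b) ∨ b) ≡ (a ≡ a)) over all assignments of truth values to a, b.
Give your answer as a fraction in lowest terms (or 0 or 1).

1/2

Take a = 0, b = 1/2:
a ∧ a = 0 ∧ 0 = 0
¬(a ∧ a) = ¬0 = 1
¬b = ¬1/2 = 1/2
¬(a ∧ a) ∨ ¬b = 1 ∨ 1/2 = 1
b ∧ a = 1/2 ∧ 0 = 0
a ∨ (b ∧ a) = 0 ∨ 0 = 0
a ≡ a = 0 ≡ 0 = 1
(a ∨ (b ∧ a)) ≡ (a ≡ a) = 0 ≡ 1 = 0
(¬(a ∧ a) ∨ ¬b) ≡ ((a ∨ (b ∧ a)) ≡ (a ≡ a)) = 1 ≡ 0 = 0
b ≡ b = 1/2 ≡ 1/2 = 1/2
(b ≡ b) ∨ b = 1/2 ∨ 1/2 = 1/2
a ≡ a = 0 ≡ 0 = 1
((b ≡ b) ∨ b) ≡ (a ≡ a) = 1/2 ≡ 1 = 1/2
((¬(a ∧ a) ∨ ¬b) ≡ ((a ∨ (b ∧ a)) ≡ (a ≡ a))) ∨ (((b ≡ b) ∨ b) ≡ (a ≡ a)) = 0 ∨ 1/2 = 1/2
No assignment yields a value below 1/2, so this is the minimum.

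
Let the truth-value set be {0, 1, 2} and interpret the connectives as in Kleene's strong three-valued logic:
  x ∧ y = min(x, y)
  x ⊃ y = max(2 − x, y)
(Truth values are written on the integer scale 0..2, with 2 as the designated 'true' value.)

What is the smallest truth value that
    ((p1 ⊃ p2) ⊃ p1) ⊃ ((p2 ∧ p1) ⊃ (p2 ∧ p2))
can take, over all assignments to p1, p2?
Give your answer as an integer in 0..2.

1

Take p1 = 1, p2 = 1:
p1 ⊃ p2 = 1 ⊃ 1 = 1
(p1 ⊃ p2) ⊃ p1 = 1 ⊃ 1 = 1
p2 ∧ p1 = 1 ∧ 1 = 1
p2 ∧ p2 = 1 ∧ 1 = 1
(p2 ∧ p1) ⊃ (p2 ∧ p2) = 1 ⊃ 1 = 1
((p1 ⊃ p2) ⊃ p1) ⊃ ((p2 ∧ p1) ⊃ (p2 ∧ p2)) = 1 ⊃ 1 = 1
No assignment yields a value below 1, so this is the minimum.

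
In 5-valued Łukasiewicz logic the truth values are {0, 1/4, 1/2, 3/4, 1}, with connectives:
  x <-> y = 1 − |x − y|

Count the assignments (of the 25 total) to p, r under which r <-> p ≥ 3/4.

value 1: 5 assignments (counts)
value 3/4: 8 assignments (counts)
value 1/2: 6 assignments
value 1/4: 4 assignments
value 0: 2 assignments
So 13 of the 25 assignments meet the threshold.

13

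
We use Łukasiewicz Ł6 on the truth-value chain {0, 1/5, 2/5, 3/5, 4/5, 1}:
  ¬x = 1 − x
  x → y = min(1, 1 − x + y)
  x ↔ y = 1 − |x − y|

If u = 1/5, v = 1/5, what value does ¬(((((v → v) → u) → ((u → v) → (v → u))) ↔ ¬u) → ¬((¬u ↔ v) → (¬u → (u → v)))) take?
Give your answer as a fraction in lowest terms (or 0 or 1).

4/5

v → v = 1/5 → 1/5 = 1
(v → v) → u = 1 → 1/5 = 1/5
u → v = 1/5 → 1/5 = 1
v → u = 1/5 → 1/5 = 1
(u → v) → (v → u) = 1 → 1 = 1
((v → v) → u) → ((u → v) → (v → u)) = 1/5 → 1 = 1
¬u = ¬1/5 = 4/5
(((v → v) → u) → ((u → v) → (v → u))) ↔ ¬u = 1 ↔ 4/5 = 4/5
¬u = ¬1/5 = 4/5
¬u ↔ v = 4/5 ↔ 1/5 = 2/5
¬u = ¬1/5 = 4/5
u → v = 1/5 → 1/5 = 1
¬u → (u → v) = 4/5 → 1 = 1
(¬u ↔ v) → (¬u → (u → v)) = 2/5 → 1 = 1
¬((¬u ↔ v) → (¬u → (u → v))) = ¬1 = 0
((((v → v) → u) → ((u → v) → (v → u))) ↔ ¬u) → ¬((¬u ↔ v) → (¬u → (u → v))) = 4/5 → 0 = 1/5
¬(((((v → v) → u) → ((u → v) → (v → u))) ↔ ¬u) → ¬((¬u ↔ v) → (¬u → (u → v)))) = ¬1/5 = 4/5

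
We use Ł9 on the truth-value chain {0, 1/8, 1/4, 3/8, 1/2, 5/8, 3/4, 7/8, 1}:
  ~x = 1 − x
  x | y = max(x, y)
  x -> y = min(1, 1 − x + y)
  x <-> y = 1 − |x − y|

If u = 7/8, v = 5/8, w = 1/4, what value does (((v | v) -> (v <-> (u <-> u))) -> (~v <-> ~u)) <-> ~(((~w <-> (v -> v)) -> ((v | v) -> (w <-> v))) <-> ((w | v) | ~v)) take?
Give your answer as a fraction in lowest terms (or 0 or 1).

5/8

v | v = 5/8 | 5/8 = 5/8
u <-> u = 7/8 <-> 7/8 = 1
v <-> (u <-> u) = 5/8 <-> 1 = 5/8
(v | v) -> (v <-> (u <-> u)) = 5/8 -> 5/8 = 1
~v = ~5/8 = 3/8
~u = ~7/8 = 1/8
~v <-> ~u = 3/8 <-> 1/8 = 3/4
((v | v) -> (v <-> (u <-> u))) -> (~v <-> ~u) = 1 -> 3/4 = 3/4
~w = ~1/4 = 3/4
v -> v = 5/8 -> 5/8 = 1
~w <-> (v -> v) = 3/4 <-> 1 = 3/4
v | v = 5/8 | 5/8 = 5/8
w <-> v = 1/4 <-> 5/8 = 5/8
(v | v) -> (w <-> v) = 5/8 -> 5/8 = 1
(~w <-> (v -> v)) -> ((v | v) -> (w <-> v)) = 3/4 -> 1 = 1
w | v = 1/4 | 5/8 = 5/8
~v = ~5/8 = 3/8
(w | v) | ~v = 5/8 | 3/8 = 5/8
((~w <-> (v -> v)) -> ((v | v) -> (w <-> v))) <-> ((w | v) | ~v) = 1 <-> 5/8 = 5/8
~(((~w <-> (v -> v)) -> ((v | v) -> (w <-> v))) <-> ((w | v) | ~v)) = ~5/8 = 3/8
(((v | v) -> (v <-> (u <-> u))) -> (~v <-> ~u)) <-> ~(((~w <-> (v -> v)) -> ((v | v) -> (w <-> v))) <-> ((w | v) | ~v)) = 3/4 <-> 3/8 = 5/8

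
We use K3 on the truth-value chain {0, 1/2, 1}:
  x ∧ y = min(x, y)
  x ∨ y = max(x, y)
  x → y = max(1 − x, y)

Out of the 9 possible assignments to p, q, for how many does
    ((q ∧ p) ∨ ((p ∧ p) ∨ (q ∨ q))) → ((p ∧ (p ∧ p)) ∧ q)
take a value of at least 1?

p = 0, q = 0 ↦ 1  ≥
p = 0, q = 1/2 ↦ 1/2  <
p = 0, q = 1 ↦ 0  <
p = 1/2, q = 0 ↦ 1/2  <
p = 1/2, q = 1/2 ↦ 1/2  <
p = 1/2, q = 1 ↦ 1/2  <
p = 1, q = 0 ↦ 0  <
p = 1, q = 1/2 ↦ 1/2  <
p = 1, q = 1 ↦ 1  ≥
So 2 of the 9 assignments meet the threshold.

2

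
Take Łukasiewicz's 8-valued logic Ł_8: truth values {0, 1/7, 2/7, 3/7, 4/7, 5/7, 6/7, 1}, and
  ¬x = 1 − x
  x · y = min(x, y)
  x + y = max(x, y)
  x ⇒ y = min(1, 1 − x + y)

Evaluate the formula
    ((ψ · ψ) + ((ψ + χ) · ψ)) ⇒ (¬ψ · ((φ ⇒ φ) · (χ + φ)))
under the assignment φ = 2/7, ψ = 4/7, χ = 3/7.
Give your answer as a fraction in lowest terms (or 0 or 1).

6/7

ψ · ψ = 4/7 · 4/7 = 4/7
ψ + χ = 4/7 + 3/7 = 4/7
(ψ + χ) · ψ = 4/7 · 4/7 = 4/7
(ψ · ψ) + ((ψ + χ) · ψ) = 4/7 + 4/7 = 4/7
¬ψ = ¬4/7 = 3/7
φ ⇒ φ = 2/7 ⇒ 2/7 = 1
χ + φ = 3/7 + 2/7 = 3/7
(φ ⇒ φ) · (χ + φ) = 1 · 3/7 = 3/7
¬ψ · ((φ ⇒ φ) · (χ + φ)) = 3/7 · 3/7 = 3/7
((ψ · ψ) + ((ψ + χ) · ψ)) ⇒ (¬ψ · ((φ ⇒ φ) · (χ + φ))) = 4/7 ⇒ 3/7 = 6/7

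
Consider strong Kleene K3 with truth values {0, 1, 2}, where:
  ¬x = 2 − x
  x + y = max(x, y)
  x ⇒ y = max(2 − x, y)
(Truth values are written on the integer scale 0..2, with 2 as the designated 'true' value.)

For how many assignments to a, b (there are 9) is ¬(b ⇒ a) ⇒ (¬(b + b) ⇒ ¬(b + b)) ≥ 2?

a = 0, b = 0 ↦ 2  ≥
a = 0, b = 1 ↦ 1  <
a = 0, b = 2 ↦ 2  ≥
a = 1, b = 0 ↦ 2  ≥
a = 1, b = 1 ↦ 1  <
a = 1, b = 2 ↦ 2  ≥
a = 2, b = 0 ↦ 2  ≥
a = 2, b = 1 ↦ 2  ≥
a = 2, b = 2 ↦ 2  ≥
So 7 of the 9 assignments meet the threshold.

7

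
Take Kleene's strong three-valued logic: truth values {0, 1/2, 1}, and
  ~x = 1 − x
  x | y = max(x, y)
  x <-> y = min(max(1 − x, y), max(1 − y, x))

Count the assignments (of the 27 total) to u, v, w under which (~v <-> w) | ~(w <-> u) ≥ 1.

value 1: 10 assignments (counts)
value 1/2: 15 assignments
value 0: 2 assignments
So 10 of the 27 assignments meet the threshold.

10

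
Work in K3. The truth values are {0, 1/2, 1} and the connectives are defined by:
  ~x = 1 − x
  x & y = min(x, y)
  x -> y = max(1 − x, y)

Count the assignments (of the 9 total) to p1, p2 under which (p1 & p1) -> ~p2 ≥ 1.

5

p1 = 0, p2 = 0 ↦ 1  ≥
p1 = 0, p2 = 1/2 ↦ 1  ≥
p1 = 0, p2 = 1 ↦ 1  ≥
p1 = 1/2, p2 = 0 ↦ 1  ≥
p1 = 1/2, p2 = 1/2 ↦ 1/2  <
p1 = 1/2, p2 = 1 ↦ 1/2  <
p1 = 1, p2 = 0 ↦ 1  ≥
p1 = 1, p2 = 1/2 ↦ 1/2  <
p1 = 1, p2 = 1 ↦ 0  <
So 5 of the 9 assignments meet the threshold.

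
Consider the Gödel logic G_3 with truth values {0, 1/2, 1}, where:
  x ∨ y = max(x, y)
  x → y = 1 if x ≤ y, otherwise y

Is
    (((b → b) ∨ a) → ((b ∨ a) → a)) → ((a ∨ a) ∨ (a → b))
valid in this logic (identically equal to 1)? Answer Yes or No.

No

Counterexample: take a = 1/2, b = 0.
b → b = 0 → 0 = 1
(b → b) ∨ a = 1 ∨ 1/2 = 1
b ∨ a = 0 ∨ 1/2 = 1/2
(b ∨ a) → a = 1/2 → 1/2 = 1
((b → b) ∨ a) → ((b ∨ a) → a) = 1 → 1 = 1
a ∨ a = 1/2 ∨ 1/2 = 1/2
a → b = 1/2 → 0 = 0
(a ∨ a) ∨ (a → b) = 1/2 ∨ 0 = 1/2
(((b → b) ∨ a) → ((b ∨ a) → a)) → ((a ∨ a) ∨ (a → b)) = 1 → 1/2 = 1/2
This gives 1/2 ≠ 1.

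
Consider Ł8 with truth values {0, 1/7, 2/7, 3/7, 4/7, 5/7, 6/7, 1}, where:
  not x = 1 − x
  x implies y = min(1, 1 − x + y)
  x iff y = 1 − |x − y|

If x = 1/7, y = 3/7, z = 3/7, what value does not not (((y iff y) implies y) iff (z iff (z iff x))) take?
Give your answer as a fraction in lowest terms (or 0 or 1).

y iff y = 3/7 iff 3/7 = 1
(y iff y) implies y = 1 implies 3/7 = 3/7
z iff x = 3/7 iff 1/7 = 5/7
z iff (z iff x) = 3/7 iff 5/7 = 5/7
((y iff y) implies y) iff (z iff (z iff x)) = 3/7 iff 5/7 = 5/7
not (((y iff y) implies y) iff (z iff (z iff x))) = not 5/7 = 2/7
not not (((y iff y) implies y) iff (z iff (z iff x))) = not 2/7 = 5/7

5/7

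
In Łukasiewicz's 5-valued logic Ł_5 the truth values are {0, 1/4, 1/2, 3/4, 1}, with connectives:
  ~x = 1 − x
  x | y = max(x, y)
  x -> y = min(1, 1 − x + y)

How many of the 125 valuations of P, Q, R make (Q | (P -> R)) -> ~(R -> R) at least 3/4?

value 1: 1 assignment (counts)
value 3/4: 5 assignments (counts)
value 1/2: 12 assignments
value 1/4: 22 assignments
value 0: 85 assignments
So 6 of the 125 assignments meet the threshold.

6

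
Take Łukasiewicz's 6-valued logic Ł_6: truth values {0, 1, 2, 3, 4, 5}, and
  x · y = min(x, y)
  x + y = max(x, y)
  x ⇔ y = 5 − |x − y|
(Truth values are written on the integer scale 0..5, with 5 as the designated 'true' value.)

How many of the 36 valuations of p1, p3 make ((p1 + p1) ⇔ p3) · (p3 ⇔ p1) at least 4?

value 5: 6 assignments (counts)
value 4: 10 assignments (counts)
value 3: 8 assignments
value 2: 6 assignments
value 1: 4 assignments
value 0: 2 assignments
So 16 of the 36 assignments meet the threshold.

16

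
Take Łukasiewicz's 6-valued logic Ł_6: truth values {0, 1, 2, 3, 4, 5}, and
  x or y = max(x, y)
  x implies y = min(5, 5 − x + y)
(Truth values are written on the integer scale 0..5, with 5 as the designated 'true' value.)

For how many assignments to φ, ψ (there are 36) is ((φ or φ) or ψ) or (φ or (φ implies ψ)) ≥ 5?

26

value 5: 26 assignments (counts)
value 4: 7 assignments
value 3: 3 assignments
So 26 of the 36 assignments meet the threshold.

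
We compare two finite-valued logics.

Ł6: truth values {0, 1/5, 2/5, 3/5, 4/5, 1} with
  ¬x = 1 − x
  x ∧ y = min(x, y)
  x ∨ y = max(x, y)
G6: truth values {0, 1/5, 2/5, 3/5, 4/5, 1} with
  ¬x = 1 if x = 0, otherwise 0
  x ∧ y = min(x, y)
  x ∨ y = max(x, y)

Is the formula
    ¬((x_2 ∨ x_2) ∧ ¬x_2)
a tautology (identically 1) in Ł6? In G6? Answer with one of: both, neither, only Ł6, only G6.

only G6

In Ł6: at x_2 = 1/5 the value is 4/5 — not a tautology.
In G6: every assignment gives 1 — tautology.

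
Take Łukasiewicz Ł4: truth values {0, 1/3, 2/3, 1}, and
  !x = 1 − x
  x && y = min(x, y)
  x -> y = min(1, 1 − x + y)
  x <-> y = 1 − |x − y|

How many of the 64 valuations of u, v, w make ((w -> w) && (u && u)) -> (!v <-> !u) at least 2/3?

value 1: 48 assignments (counts)
value 2/3: 8 assignments (counts)
value 1/3: 4 assignments
value 0: 4 assignments
So 56 of the 64 assignments meet the threshold.

56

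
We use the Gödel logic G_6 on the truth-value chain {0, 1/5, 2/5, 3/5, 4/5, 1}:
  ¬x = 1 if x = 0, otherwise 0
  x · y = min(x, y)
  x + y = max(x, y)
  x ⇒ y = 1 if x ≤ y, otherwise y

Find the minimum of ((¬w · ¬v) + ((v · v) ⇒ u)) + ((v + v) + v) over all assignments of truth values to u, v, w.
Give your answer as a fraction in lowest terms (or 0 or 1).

1/5

Take u = 0, v = 1/5, w = 0:
¬w = ¬0 = 1
¬v = ¬1/5 = 0
¬w · ¬v = 1 · 0 = 0
v · v = 1/5 · 1/5 = 1/5
(v · v) ⇒ u = 1/5 ⇒ 0 = 0
(¬w · ¬v) + ((v · v) ⇒ u) = 0 + 0 = 0
v + v = 1/5 + 1/5 = 1/5
(v + v) + v = 1/5 + 1/5 = 1/5
((¬w · ¬v) + ((v · v) ⇒ u)) + ((v + v) + v) = 0 + 1/5 = 1/5
No assignment yields a value below 1/5, so this is the minimum.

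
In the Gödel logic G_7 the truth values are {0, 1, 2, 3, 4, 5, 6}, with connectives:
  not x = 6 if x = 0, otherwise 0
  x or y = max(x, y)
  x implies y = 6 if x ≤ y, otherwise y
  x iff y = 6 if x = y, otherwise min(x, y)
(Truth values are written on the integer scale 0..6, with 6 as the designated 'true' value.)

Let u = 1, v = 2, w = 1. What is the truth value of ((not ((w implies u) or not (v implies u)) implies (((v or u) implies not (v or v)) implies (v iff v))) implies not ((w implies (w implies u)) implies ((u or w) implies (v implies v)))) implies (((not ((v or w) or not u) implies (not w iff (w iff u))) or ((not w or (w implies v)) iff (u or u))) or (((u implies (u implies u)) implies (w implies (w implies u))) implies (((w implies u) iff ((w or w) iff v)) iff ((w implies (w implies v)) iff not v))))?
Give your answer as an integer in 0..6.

6

w implies u = 1 implies 1 = 6
v implies u = 2 implies 1 = 1
not (v implies u) = not 1 = 0
(w implies u) or not (v implies u) = 6 or 0 = 6
not ((w implies u) or not (v implies u)) = not 6 = 0
v or u = 2 or 1 = 2
v or v = 2 or 2 = 2
not (v or v) = not 2 = 0
(v or u) implies not (v or v) = 2 implies 0 = 0
v iff v = 2 iff 2 = 6
((v or u) implies not (v or v)) implies (v iff v) = 0 implies 6 = 6
not ((w implies u) or not (v implies u)) implies (((v or u) implies not (v or v)) implies (v iff v)) = 0 implies 6 = 6
w implies u = 1 implies 1 = 6
w implies (w implies u) = 1 implies 6 = 6
u or w = 1 or 1 = 1
v implies v = 2 implies 2 = 6
(u or w) implies (v implies v) = 1 implies 6 = 6
(w implies (w implies u)) implies ((u or w) implies (v implies v)) = 6 implies 6 = 6
not ((w implies (w implies u)) implies ((u or w) implies (v implies v))) = not 6 = 0
(not ((w implies u) or not (v implies u)) implies (((v or u) implies not (v or v)) implies (v iff v))) implies not ((w implies (w implies u)) implies ((u or w) implies (v implies v))) = 6 implies 0 = 0
v or w = 2 or 1 = 2
not u = not 1 = 0
(v or w) or not u = 2 or 0 = 2
not ((v or w) or not u) = not 2 = 0
not w = not 1 = 0
w iff u = 1 iff 1 = 6
not w iff (w iff u) = 0 iff 6 = 0
not ((v or w) or not u) implies (not w iff (w iff u)) = 0 implies 0 = 6
not w = not 1 = 0
w implies v = 1 implies 2 = 6
not w or (w implies v) = 0 or 6 = 6
u or u = 1 or 1 = 1
(not w or (w implies v)) iff (u or u) = 6 iff 1 = 1
(not ((v or w) or not u) implies (not w iff (w iff u))) or ((not w or (w implies v)) iff (u or u)) = 6 or 1 = 6
u implies u = 1 implies 1 = 6
u implies (u implies u) = 1 implies 6 = 6
w implies u = 1 implies 1 = 6
w implies (w implies u) = 1 implies 6 = 6
(u implies (u implies u)) implies (w implies (w implies u)) = 6 implies 6 = 6
w implies u = 1 implies 1 = 6
w or w = 1 or 1 = 1
(w or w) iff v = 1 iff 2 = 1
(w implies u) iff ((w or w) iff v) = 6 iff 1 = 1
w implies v = 1 implies 2 = 6
w implies (w implies v) = 1 implies 6 = 6
not v = not 2 = 0
(w implies (w implies v)) iff not v = 6 iff 0 = 0
((w implies u) iff ((w or w) iff v)) iff ((w implies (w implies v)) iff not v) = 1 iff 0 = 0
((u implies (u implies u)) implies (w implies (w implies u))) implies (((w implies u) iff ((w or w) iff v)) iff ((w implies (w implies v)) iff not v)) = 6 implies 0 = 0
((not ((v or w) or not u) implies (not w iff (w iff u))) or ((not w or (w implies v)) iff (u or u))) or (((u implies (u implies u)) implies (w implies (w implies u))) implies (((w implies u) iff ((w or w) iff v)) iff ((w implies (w implies v)) iff not v))) = 6 or 0 = 6
((not ((w implies u) or not (v implies u)) implies (((v or u) implies not (v or v)) implies (v iff v))) implies not ((w implies (w implies u)) implies ((u or w) implies (v implies v)))) implies (((not ((v or w) or not u) implies (not w iff (w iff u))) or ((not w or (w implies v)) iff (u or u))) or (((u implies (u implies u)) implies (w implies (w implies u))) implies (((w implies u) iff ((w or w) iff v)) iff ((w implies (w implies v)) iff not v)))) = 0 implies 6 = 6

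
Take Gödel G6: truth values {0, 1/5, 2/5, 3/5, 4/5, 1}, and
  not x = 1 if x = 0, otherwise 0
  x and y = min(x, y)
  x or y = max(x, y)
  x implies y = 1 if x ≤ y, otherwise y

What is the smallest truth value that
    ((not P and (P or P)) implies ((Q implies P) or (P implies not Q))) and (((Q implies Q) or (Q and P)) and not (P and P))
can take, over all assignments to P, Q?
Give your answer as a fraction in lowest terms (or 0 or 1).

Take P = 1/5, Q = 0:
not P = not 1/5 = 0
P or P = 1/5 or 1/5 = 1/5
not P and (P or P) = 0 and 1/5 = 0
Q implies P = 0 implies 1/5 = 1
not Q = not 0 = 1
P implies not Q = 1/5 implies 1 = 1
(Q implies P) or (P implies not Q) = 1 or 1 = 1
(not P and (P or P)) implies ((Q implies P) or (P implies not Q)) = 0 implies 1 = 1
Q implies Q = 0 implies 0 = 1
Q and P = 0 and 1/5 = 0
(Q implies Q) or (Q and P) = 1 or 0 = 1
P and P = 1/5 and 1/5 = 1/5
not (P and P) = not 1/5 = 0
((Q implies Q) or (Q and P)) and not (P and P) = 1 and 0 = 0
((not P and (P or P)) implies ((Q implies P) or (P implies not Q))) and (((Q implies Q) or (Q and P)) and not (P and P)) = 1 and 0 = 0
No assignment yields a value below 0, so this is the minimum.

0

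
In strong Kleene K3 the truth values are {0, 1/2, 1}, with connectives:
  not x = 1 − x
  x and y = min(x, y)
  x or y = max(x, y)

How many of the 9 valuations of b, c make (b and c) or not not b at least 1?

b = 0, c = 0 ↦ 0  <
b = 0, c = 1/2 ↦ 0  <
b = 0, c = 1 ↦ 0  <
b = 1/2, c = 0 ↦ 1/2  <
b = 1/2, c = 1/2 ↦ 1/2  <
b = 1/2, c = 1 ↦ 1/2  <
b = 1, c = 0 ↦ 1  ≥
b = 1, c = 1/2 ↦ 1  ≥
b = 1, c = 1 ↦ 1  ≥
So 3 of the 9 assignments meet the threshold.

3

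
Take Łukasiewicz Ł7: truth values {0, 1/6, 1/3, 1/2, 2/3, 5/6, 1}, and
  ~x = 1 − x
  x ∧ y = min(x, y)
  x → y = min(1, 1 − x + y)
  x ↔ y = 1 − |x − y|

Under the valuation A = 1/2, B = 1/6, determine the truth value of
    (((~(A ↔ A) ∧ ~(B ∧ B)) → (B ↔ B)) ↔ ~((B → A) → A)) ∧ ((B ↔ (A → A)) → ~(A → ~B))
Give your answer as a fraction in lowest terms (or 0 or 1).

A ↔ A = 1/2 ↔ 1/2 = 1
~(A ↔ A) = ~1 = 0
B ∧ B = 1/6 ∧ 1/6 = 1/6
~(B ∧ B) = ~1/6 = 5/6
~(A ↔ A) ∧ ~(B ∧ B) = 0 ∧ 5/6 = 0
B ↔ B = 1/6 ↔ 1/6 = 1
(~(A ↔ A) ∧ ~(B ∧ B)) → (B ↔ B) = 0 → 1 = 1
B → A = 1/6 → 1/2 = 1
(B → A) → A = 1 → 1/2 = 1/2
~((B → A) → A) = ~1/2 = 1/2
((~(A ↔ A) ∧ ~(B ∧ B)) → (B ↔ B)) ↔ ~((B → A) → A) = 1 ↔ 1/2 = 1/2
A → A = 1/2 → 1/2 = 1
B ↔ (A → A) = 1/6 ↔ 1 = 1/6
~B = ~1/6 = 5/6
A → ~B = 1/2 → 5/6 = 1
~(A → ~B) = ~1 = 0
(B ↔ (A → A)) → ~(A → ~B) = 1/6 → 0 = 5/6
(((~(A ↔ A) ∧ ~(B ∧ B)) → (B ↔ B)) ↔ ~((B → A) → A)) ∧ ((B ↔ (A → A)) → ~(A → ~B)) = 1/2 ∧ 5/6 = 1/2

1/2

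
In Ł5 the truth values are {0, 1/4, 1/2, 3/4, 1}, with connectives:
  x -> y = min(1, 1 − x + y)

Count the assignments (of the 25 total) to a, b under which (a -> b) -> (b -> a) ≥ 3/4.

19

value 1: 15 assignments (counts)
value 3/4: 4 assignments (counts)
value 1/2: 3 assignments
value 1/4: 2 assignments
value 0: 1 assignment
So 19 of the 25 assignments meet the threshold.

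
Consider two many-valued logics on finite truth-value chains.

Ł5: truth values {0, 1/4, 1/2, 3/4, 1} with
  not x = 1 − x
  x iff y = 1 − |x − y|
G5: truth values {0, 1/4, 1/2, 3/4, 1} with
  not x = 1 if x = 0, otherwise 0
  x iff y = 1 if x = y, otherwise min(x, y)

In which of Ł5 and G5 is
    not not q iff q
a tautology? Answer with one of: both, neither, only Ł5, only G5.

only Ł5

In Ł5: every assignment gives 1 — tautology.
In G5: at q = 1/4 the value is 1/4 — not a tautology.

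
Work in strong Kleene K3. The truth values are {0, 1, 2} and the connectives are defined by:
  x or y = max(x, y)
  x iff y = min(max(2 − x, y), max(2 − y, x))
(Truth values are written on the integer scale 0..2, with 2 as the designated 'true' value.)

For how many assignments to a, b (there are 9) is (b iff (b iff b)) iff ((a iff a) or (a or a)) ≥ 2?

a = 0, b = 0 ↦ 0  <
a = 0, b = 1 ↦ 1  <
a = 0, b = 2 ↦ 2  ≥
a = 1, b = 0 ↦ 1  <
a = 1, b = 1 ↦ 1  <
a = 1, b = 2 ↦ 1  <
a = 2, b = 0 ↦ 0  <
a = 2, b = 1 ↦ 1  <
a = 2, b = 2 ↦ 2  ≥
So 2 of the 9 assignments meet the threshold.

2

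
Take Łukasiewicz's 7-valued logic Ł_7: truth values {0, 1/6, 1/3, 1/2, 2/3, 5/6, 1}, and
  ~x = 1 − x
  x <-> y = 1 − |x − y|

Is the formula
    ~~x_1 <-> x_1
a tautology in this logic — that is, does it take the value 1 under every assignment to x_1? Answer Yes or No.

x_1 = 0 ↦ 1
x_1 = 1/6 ↦ 1
x_1 = 1/3 ↦ 1
x_1 = 1/2 ↦ 1
x_1 = 2/3 ↦ 1
x_1 = 5/6 ↦ 1
x_1 = 1 ↦ 1
Every assignment gives a value ≥ 1.

Yes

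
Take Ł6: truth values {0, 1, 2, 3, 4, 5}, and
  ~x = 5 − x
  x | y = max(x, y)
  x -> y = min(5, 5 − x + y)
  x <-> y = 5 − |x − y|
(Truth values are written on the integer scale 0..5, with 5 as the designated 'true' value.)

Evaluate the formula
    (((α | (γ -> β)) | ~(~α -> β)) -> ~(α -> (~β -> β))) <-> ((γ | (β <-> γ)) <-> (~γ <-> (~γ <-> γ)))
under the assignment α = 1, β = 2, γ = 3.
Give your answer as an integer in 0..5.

γ -> β = 3 -> 2 = 4
α | (γ -> β) = 1 | 4 = 4
~α = ~1 = 4
~α -> β = 4 -> 2 = 3
~(~α -> β) = ~3 = 2
(α | (γ -> β)) | ~(~α -> β) = 4 | 2 = 4
~β = ~2 = 3
~β -> β = 3 -> 2 = 4
α -> (~β -> β) = 1 -> 4 = 5
~(α -> (~β -> β)) = ~5 = 0
((α | (γ -> β)) | ~(~α -> β)) -> ~(α -> (~β -> β)) = 4 -> 0 = 1
β <-> γ = 2 <-> 3 = 4
γ | (β <-> γ) = 3 | 4 = 4
~γ = ~3 = 2
~γ = ~3 = 2
~γ <-> γ = 2 <-> 3 = 4
~γ <-> (~γ <-> γ) = 2 <-> 4 = 3
(γ | (β <-> γ)) <-> (~γ <-> (~γ <-> γ)) = 4 <-> 3 = 4
(((α | (γ -> β)) | ~(~α -> β)) -> ~(α -> (~β -> β))) <-> ((γ | (β <-> γ)) <-> (~γ <-> (~γ <-> γ))) = 1 <-> 4 = 2

2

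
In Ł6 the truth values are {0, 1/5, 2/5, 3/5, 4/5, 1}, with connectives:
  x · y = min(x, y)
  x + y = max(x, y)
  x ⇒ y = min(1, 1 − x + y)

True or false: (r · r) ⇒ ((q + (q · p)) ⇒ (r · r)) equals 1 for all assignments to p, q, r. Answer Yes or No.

Yes

At p = 4/5, q = 1/5, r = 4/5, for instance:
r · r = 4/5 · 4/5 = 4/5
q · p = 1/5 · 4/5 = 1/5
q + (q · p) = 1/5 + 1/5 = 1/5
(q + (q · p)) ⇒ (r · r) = 1/5 ⇒ 4/5 = 1
(r · r) ⇒ ((q + (q · p)) ⇒ (r · r)) = 4/5 ⇒ 1 = 1
and checking the remaining 215 assignments likewise gives ≥ 1 in every case.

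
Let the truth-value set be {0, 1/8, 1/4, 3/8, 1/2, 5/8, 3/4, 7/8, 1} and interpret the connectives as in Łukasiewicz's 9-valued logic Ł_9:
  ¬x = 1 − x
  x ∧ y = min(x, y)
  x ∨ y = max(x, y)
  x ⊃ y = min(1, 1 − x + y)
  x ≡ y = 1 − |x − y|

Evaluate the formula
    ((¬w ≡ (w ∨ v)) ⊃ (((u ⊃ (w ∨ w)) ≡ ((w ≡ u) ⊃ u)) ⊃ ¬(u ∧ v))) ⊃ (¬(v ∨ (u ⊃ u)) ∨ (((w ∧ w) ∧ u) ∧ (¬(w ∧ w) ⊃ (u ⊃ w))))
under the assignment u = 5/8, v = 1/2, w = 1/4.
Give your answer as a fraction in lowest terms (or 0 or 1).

1/4

¬w = ¬1/4 = 3/4
w ∨ v = 1/4 ∨ 1/2 = 1/2
¬w ≡ (w ∨ v) = 3/4 ≡ 1/2 = 3/4
w ∨ w = 1/4 ∨ 1/4 = 1/4
u ⊃ (w ∨ w) = 5/8 ⊃ 1/4 = 5/8
w ≡ u = 1/4 ≡ 5/8 = 5/8
(w ≡ u) ⊃ u = 5/8 ⊃ 5/8 = 1
(u ⊃ (w ∨ w)) ≡ ((w ≡ u) ⊃ u) = 5/8 ≡ 1 = 5/8
u ∧ v = 5/8 ∧ 1/2 = 1/2
¬(u ∧ v) = ¬1/2 = 1/2
((u ⊃ (w ∨ w)) ≡ ((w ≡ u) ⊃ u)) ⊃ ¬(u ∧ v) = 5/8 ⊃ 1/2 = 7/8
(¬w ≡ (w ∨ v)) ⊃ (((u ⊃ (w ∨ w)) ≡ ((w ≡ u) ⊃ u)) ⊃ ¬(u ∧ v)) = 3/4 ⊃ 7/8 = 1
u ⊃ u = 5/8 ⊃ 5/8 = 1
v ∨ (u ⊃ u) = 1/2 ∨ 1 = 1
¬(v ∨ (u ⊃ u)) = ¬1 = 0
w ∧ w = 1/4 ∧ 1/4 = 1/4
(w ∧ w) ∧ u = 1/4 ∧ 5/8 = 1/4
w ∧ w = 1/4 ∧ 1/4 = 1/4
¬(w ∧ w) = ¬1/4 = 3/4
u ⊃ w = 5/8 ⊃ 1/4 = 5/8
¬(w ∧ w) ⊃ (u ⊃ w) = 3/4 ⊃ 5/8 = 7/8
((w ∧ w) ∧ u) ∧ (¬(w ∧ w) ⊃ (u ⊃ w)) = 1/4 ∧ 7/8 = 1/4
¬(v ∨ (u ⊃ u)) ∨ (((w ∧ w) ∧ u) ∧ (¬(w ∧ w) ⊃ (u ⊃ w))) = 0 ∨ 1/4 = 1/4
((¬w ≡ (w ∨ v)) ⊃ (((u ⊃ (w ∨ w)) ≡ ((w ≡ u) ⊃ u)) ⊃ ¬(u ∧ v))) ⊃ (¬(v ∨ (u ⊃ u)) ∨ (((w ∧ w) ∧ u) ∧ (¬(w ∧ w) ⊃ (u ⊃ w)))) = 1 ⊃ 1/4 = 1/4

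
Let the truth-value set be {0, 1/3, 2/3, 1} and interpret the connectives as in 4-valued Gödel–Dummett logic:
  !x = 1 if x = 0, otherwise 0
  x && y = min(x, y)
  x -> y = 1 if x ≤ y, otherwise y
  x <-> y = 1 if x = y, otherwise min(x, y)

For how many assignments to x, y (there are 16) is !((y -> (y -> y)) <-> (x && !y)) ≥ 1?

x = 0, y = 0 ↦ 1  ≥
x = 0, y = 1/3 ↦ 1  ≥
x = 0, y = 2/3 ↦ 1  ≥
x = 0, y = 1 ↦ 1  ≥
x = 1/3, y = 0 ↦ 0  <
x = 1/3, y = 1/3 ↦ 1  ≥
x = 1/3, y = 2/3 ↦ 1  ≥
x = 1/3, y = 1 ↦ 1  ≥
x = 2/3, y = 0 ↦ 0  <
x = 2/3, y = 1/3 ↦ 1  ≥
x = 2/3, y = 2/3 ↦ 1  ≥
x = 2/3, y = 1 ↦ 1  ≥
x = 1, y = 0 ↦ 0  <
x = 1, y = 1/3 ↦ 1  ≥
x = 1, y = 2/3 ↦ 1  ≥
x = 1, y = 1 ↦ 1  ≥
So 13 of the 16 assignments meet the threshold.

13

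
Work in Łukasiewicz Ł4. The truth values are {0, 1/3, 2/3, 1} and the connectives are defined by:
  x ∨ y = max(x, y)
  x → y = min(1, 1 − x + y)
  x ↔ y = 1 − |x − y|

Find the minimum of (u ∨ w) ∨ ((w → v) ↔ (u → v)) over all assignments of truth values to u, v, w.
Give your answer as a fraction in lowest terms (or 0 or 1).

2/3

Take u = 0, v = 0, w = 1/3:
u ∨ w = 0 ∨ 1/3 = 1/3
w → v = 1/3 → 0 = 2/3
u → v = 0 → 0 = 1
(w → v) ↔ (u → v) = 2/3 ↔ 1 = 2/3
(u ∨ w) ∨ ((w → v) ↔ (u → v)) = 1/3 ∨ 2/3 = 2/3
No assignment yields a value below 2/3, so this is the minimum.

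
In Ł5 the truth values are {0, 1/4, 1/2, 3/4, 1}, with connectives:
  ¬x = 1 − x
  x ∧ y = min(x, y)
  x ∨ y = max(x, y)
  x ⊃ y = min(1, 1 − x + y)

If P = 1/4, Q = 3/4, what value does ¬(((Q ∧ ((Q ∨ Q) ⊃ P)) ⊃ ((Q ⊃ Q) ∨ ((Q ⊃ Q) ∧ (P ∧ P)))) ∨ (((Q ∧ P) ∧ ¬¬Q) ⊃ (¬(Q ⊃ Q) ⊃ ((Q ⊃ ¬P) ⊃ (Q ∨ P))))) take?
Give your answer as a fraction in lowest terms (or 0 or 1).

Q ∨ Q = 3/4 ∨ 3/4 = 3/4
(Q ∨ Q) ⊃ P = 3/4 ⊃ 1/4 = 1/2
Q ∧ ((Q ∨ Q) ⊃ P) = 3/4 ∧ 1/2 = 1/2
Q ⊃ Q = 3/4 ⊃ 3/4 = 1
Q ⊃ Q = 3/4 ⊃ 3/4 = 1
P ∧ P = 1/4 ∧ 1/4 = 1/4
(Q ⊃ Q) ∧ (P ∧ P) = 1 ∧ 1/4 = 1/4
(Q ⊃ Q) ∨ ((Q ⊃ Q) ∧ (P ∧ P)) = 1 ∨ 1/4 = 1
(Q ∧ ((Q ∨ Q) ⊃ P)) ⊃ ((Q ⊃ Q) ∨ ((Q ⊃ Q) ∧ (P ∧ P))) = 1/2 ⊃ 1 = 1
Q ∧ P = 3/4 ∧ 1/4 = 1/4
¬Q = ¬3/4 = 1/4
¬¬Q = ¬1/4 = 3/4
(Q ∧ P) ∧ ¬¬Q = 1/4 ∧ 3/4 = 1/4
Q ⊃ Q = 3/4 ⊃ 3/4 = 1
¬(Q ⊃ Q) = ¬1 = 0
¬P = ¬1/4 = 3/4
Q ⊃ ¬P = 3/4 ⊃ 3/4 = 1
Q ∨ P = 3/4 ∨ 1/4 = 3/4
(Q ⊃ ¬P) ⊃ (Q ∨ P) = 1 ⊃ 3/4 = 3/4
¬(Q ⊃ Q) ⊃ ((Q ⊃ ¬P) ⊃ (Q ∨ P)) = 0 ⊃ 3/4 = 1
((Q ∧ P) ∧ ¬¬Q) ⊃ (¬(Q ⊃ Q) ⊃ ((Q ⊃ ¬P) ⊃ (Q ∨ P))) = 1/4 ⊃ 1 = 1
((Q ∧ ((Q ∨ Q) ⊃ P)) ⊃ ((Q ⊃ Q) ∨ ((Q ⊃ Q) ∧ (P ∧ P)))) ∨ (((Q ∧ P) ∧ ¬¬Q) ⊃ (¬(Q ⊃ Q) ⊃ ((Q ⊃ ¬P) ⊃ (Q ∨ P)))) = 1 ∨ 1 = 1
¬(((Q ∧ ((Q ∨ Q) ⊃ P)) ⊃ ((Q ⊃ Q) ∨ ((Q ⊃ Q) ∧ (P ∧ P)))) ∨ (((Q ∧ P) ∧ ¬¬Q) ⊃ (¬(Q ⊃ Q) ⊃ ((Q ⊃ ¬P) ⊃ (Q ∨ P))))) = ¬1 = 0

0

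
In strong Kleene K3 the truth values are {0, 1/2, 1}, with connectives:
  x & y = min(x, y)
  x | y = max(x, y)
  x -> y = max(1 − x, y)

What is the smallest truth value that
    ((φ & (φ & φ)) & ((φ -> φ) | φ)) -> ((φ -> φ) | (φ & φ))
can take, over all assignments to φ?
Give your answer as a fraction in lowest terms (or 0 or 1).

Take φ = 1/2:
φ & φ = 1/2 & 1/2 = 1/2
φ & (φ & φ) = 1/2 & 1/2 = 1/2
φ -> φ = 1/2 -> 1/2 = 1/2
(φ -> φ) | φ = 1/2 | 1/2 = 1/2
(φ & (φ & φ)) & ((φ -> φ) | φ) = 1/2 & 1/2 = 1/2
φ -> φ = 1/2 -> 1/2 = 1/2
φ & φ = 1/2 & 1/2 = 1/2
(φ -> φ) | (φ & φ) = 1/2 | 1/2 = 1/2
((φ & (φ & φ)) & ((φ -> φ) | φ)) -> ((φ -> φ) | (φ & φ)) = 1/2 -> 1/2 = 1/2
No assignment yields a value below 1/2, so this is the minimum.

1/2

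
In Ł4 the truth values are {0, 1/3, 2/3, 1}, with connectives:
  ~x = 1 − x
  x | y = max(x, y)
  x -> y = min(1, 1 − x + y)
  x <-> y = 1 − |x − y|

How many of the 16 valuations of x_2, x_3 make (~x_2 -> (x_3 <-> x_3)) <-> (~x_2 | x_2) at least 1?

8

x_2 = 0, x_3 = 0 ↦ 1  ≥
x_2 = 0, x_3 = 1/3 ↦ 1  ≥
x_2 = 0, x_3 = 2/3 ↦ 1  ≥
x_2 = 0, x_3 = 1 ↦ 1  ≥
x_2 = 1/3, x_3 = 0 ↦ 2/3  <
x_2 = 1/3, x_3 = 1/3 ↦ 2/3  <
x_2 = 1/3, x_3 = 2/3 ↦ 2/3  <
x_2 = 1/3, x_3 = 1 ↦ 2/3  <
x_2 = 2/3, x_3 = 0 ↦ 2/3  <
x_2 = 2/3, x_3 = 1/3 ↦ 2/3  <
x_2 = 2/3, x_3 = 2/3 ↦ 2/3  <
x_2 = 2/3, x_3 = 1 ↦ 2/3  <
x_2 = 1, x_3 = 0 ↦ 1  ≥
x_2 = 1, x_3 = 1/3 ↦ 1  ≥
x_2 = 1, x_3 = 2/3 ↦ 1  ≥
x_2 = 1, x_3 = 1 ↦ 1  ≥
So 8 of the 16 assignments meet the threshold.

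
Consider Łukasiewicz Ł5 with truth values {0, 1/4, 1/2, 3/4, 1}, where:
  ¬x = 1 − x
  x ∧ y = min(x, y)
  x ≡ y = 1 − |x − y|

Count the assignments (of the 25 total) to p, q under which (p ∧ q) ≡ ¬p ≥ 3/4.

9

value 1: 5 assignments (counts)
value 3/4: 4 assignments (counts)
value 1/2: 8 assignments
value 1/4: 2 assignments
value 0: 6 assignments
So 9 of the 25 assignments meet the threshold.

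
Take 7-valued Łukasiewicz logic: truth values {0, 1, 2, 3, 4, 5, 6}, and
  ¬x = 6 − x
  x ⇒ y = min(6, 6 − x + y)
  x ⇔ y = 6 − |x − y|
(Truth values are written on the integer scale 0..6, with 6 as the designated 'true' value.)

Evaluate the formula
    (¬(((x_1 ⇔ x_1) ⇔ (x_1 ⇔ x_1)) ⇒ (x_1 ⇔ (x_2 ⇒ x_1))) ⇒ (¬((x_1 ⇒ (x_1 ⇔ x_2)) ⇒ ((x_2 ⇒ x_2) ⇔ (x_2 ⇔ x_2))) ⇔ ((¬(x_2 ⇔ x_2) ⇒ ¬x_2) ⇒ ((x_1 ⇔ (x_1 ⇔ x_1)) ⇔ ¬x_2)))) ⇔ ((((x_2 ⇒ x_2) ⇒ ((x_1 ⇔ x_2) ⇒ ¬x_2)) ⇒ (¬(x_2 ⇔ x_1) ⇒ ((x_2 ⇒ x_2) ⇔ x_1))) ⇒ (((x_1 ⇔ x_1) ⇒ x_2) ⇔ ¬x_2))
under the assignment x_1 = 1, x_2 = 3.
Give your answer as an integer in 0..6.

5

x_1 ⇔ x_1 = 1 ⇔ 1 = 6
x_1 ⇔ x_1 = 1 ⇔ 1 = 6
(x_1 ⇔ x_1) ⇔ (x_1 ⇔ x_1) = 6 ⇔ 6 = 6
x_2 ⇒ x_1 = 3 ⇒ 1 = 4
x_1 ⇔ (x_2 ⇒ x_1) = 1 ⇔ 4 = 3
((x_1 ⇔ x_1) ⇔ (x_1 ⇔ x_1)) ⇒ (x_1 ⇔ (x_2 ⇒ x_1)) = 6 ⇒ 3 = 3
¬(((x_1 ⇔ x_1) ⇔ (x_1 ⇔ x_1)) ⇒ (x_1 ⇔ (x_2 ⇒ x_1))) = ¬3 = 3
x_1 ⇔ x_2 = 1 ⇔ 3 = 4
x_1 ⇒ (x_1 ⇔ x_2) = 1 ⇒ 4 = 6
x_2 ⇒ x_2 = 3 ⇒ 3 = 6
x_2 ⇔ x_2 = 3 ⇔ 3 = 6
(x_2 ⇒ x_2) ⇔ (x_2 ⇔ x_2) = 6 ⇔ 6 = 6
(x_1 ⇒ (x_1 ⇔ x_2)) ⇒ ((x_2 ⇒ x_2) ⇔ (x_2 ⇔ x_2)) = 6 ⇒ 6 = 6
¬((x_1 ⇒ (x_1 ⇔ x_2)) ⇒ ((x_2 ⇒ x_2) ⇔ (x_2 ⇔ x_2))) = ¬6 = 0
x_2 ⇔ x_2 = 3 ⇔ 3 = 6
¬(x_2 ⇔ x_2) = ¬6 = 0
¬x_2 = ¬3 = 3
¬(x_2 ⇔ x_2) ⇒ ¬x_2 = 0 ⇒ 3 = 6
x_1 ⇔ x_1 = 1 ⇔ 1 = 6
x_1 ⇔ (x_1 ⇔ x_1) = 1 ⇔ 6 = 1
¬x_2 = ¬3 = 3
(x_1 ⇔ (x_1 ⇔ x_1)) ⇔ ¬x_2 = 1 ⇔ 3 = 4
(¬(x_2 ⇔ x_2) ⇒ ¬x_2) ⇒ ((x_1 ⇔ (x_1 ⇔ x_1)) ⇔ ¬x_2) = 6 ⇒ 4 = 4
¬((x_1 ⇒ (x_1 ⇔ x_2)) ⇒ ((x_2 ⇒ x_2) ⇔ (x_2 ⇔ x_2))) ⇔ ((¬(x_2 ⇔ x_2) ⇒ ¬x_2) ⇒ ((x_1 ⇔ (x_1 ⇔ x_1)) ⇔ ¬x_2)) = 0 ⇔ 4 = 2
¬(((x_1 ⇔ x_1) ⇔ (x_1 ⇔ x_1)) ⇒ (x_1 ⇔ (x_2 ⇒ x_1))) ⇒ (¬((x_1 ⇒ (x_1 ⇔ x_2)) ⇒ ((x_2 ⇒ x_2) ⇔ (x_2 ⇔ x_2))) ⇔ ((¬(x_2 ⇔ x_2) ⇒ ¬x_2) ⇒ ((x_1 ⇔ (x_1 ⇔ x_1)) ⇔ ¬x_2))) = 3 ⇒ 2 = 5
x_2 ⇒ x_2 = 3 ⇒ 3 = 6
x_1 ⇔ x_2 = 1 ⇔ 3 = 4
¬x_2 = ¬3 = 3
(x_1 ⇔ x_2) ⇒ ¬x_2 = 4 ⇒ 3 = 5
(x_2 ⇒ x_2) ⇒ ((x_1 ⇔ x_2) ⇒ ¬x_2) = 6 ⇒ 5 = 5
x_2 ⇔ x_1 = 3 ⇔ 1 = 4
¬(x_2 ⇔ x_1) = ¬4 = 2
x_2 ⇒ x_2 = 3 ⇒ 3 = 6
(x_2 ⇒ x_2) ⇔ x_1 = 6 ⇔ 1 = 1
¬(x_2 ⇔ x_1) ⇒ ((x_2 ⇒ x_2) ⇔ x_1) = 2 ⇒ 1 = 5
((x_2 ⇒ x_2) ⇒ ((x_1 ⇔ x_2) ⇒ ¬x_2)) ⇒ (¬(x_2 ⇔ x_1) ⇒ ((x_2 ⇒ x_2) ⇔ x_1)) = 5 ⇒ 5 = 6
x_1 ⇔ x_1 = 1 ⇔ 1 = 6
(x_1 ⇔ x_1) ⇒ x_2 = 6 ⇒ 3 = 3
¬x_2 = ¬3 = 3
((x_1 ⇔ x_1) ⇒ x_2) ⇔ ¬x_2 = 3 ⇔ 3 = 6
(((x_2 ⇒ x_2) ⇒ ((x_1 ⇔ x_2) ⇒ ¬x_2)) ⇒ (¬(x_2 ⇔ x_1) ⇒ ((x_2 ⇒ x_2) ⇔ x_1))) ⇒ (((x_1 ⇔ x_1) ⇒ x_2) ⇔ ¬x_2) = 6 ⇒ 6 = 6
(¬(((x_1 ⇔ x_1) ⇔ (x_1 ⇔ x_1)) ⇒ (x_1 ⇔ (x_2 ⇒ x_1))) ⇒ (¬((x_1 ⇒ (x_1 ⇔ x_2)) ⇒ ((x_2 ⇒ x_2) ⇔ (x_2 ⇔ x_2))) ⇔ ((¬(x_2 ⇔ x_2) ⇒ ¬x_2) ⇒ ((x_1 ⇔ (x_1 ⇔ x_1)) ⇔ ¬x_2)))) ⇔ ((((x_2 ⇒ x_2) ⇒ ((x_1 ⇔ x_2) ⇒ ¬x_2)) ⇒ (¬(x_2 ⇔ x_1) ⇒ ((x_2 ⇒ x_2) ⇔ x_1))) ⇒ (((x_1 ⇔ x_1) ⇒ x_2) ⇔ ¬x_2)) = 5 ⇔ 6 = 5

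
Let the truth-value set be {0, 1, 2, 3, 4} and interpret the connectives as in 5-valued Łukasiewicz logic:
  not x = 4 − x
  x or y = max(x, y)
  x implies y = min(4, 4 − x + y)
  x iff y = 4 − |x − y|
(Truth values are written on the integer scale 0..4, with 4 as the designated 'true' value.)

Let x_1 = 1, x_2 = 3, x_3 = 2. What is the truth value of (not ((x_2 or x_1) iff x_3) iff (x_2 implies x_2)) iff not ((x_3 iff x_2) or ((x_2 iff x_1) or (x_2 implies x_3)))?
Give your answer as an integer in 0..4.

x_2 or x_1 = 3 or 1 = 3
(x_2 or x_1) iff x_3 = 3 iff 2 = 3
not ((x_2 or x_1) iff x_3) = not 3 = 1
x_2 implies x_2 = 3 implies 3 = 4
not ((x_2 or x_1) iff x_3) iff (x_2 implies x_2) = 1 iff 4 = 1
x_3 iff x_2 = 2 iff 3 = 3
x_2 iff x_1 = 3 iff 1 = 2
x_2 implies x_3 = 3 implies 2 = 3
(x_2 iff x_1) or (x_2 implies x_3) = 2 or 3 = 3
(x_3 iff x_2) or ((x_2 iff x_1) or (x_2 implies x_3)) = 3 or 3 = 3
not ((x_3 iff x_2) or ((x_2 iff x_1) or (x_2 implies x_3))) = not 3 = 1
(not ((x_2 or x_1) iff x_3) iff (x_2 implies x_2)) iff not ((x_3 iff x_2) or ((x_2 iff x_1) or (x_2 implies x_3))) = 1 iff 1 = 4

4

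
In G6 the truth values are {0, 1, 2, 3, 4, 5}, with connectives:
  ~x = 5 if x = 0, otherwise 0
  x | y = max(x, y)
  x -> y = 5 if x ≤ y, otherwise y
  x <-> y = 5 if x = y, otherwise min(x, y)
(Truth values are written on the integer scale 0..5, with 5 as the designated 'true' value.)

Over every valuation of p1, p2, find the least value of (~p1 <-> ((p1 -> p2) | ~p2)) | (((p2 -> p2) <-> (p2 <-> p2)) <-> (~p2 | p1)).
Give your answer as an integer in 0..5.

Take p1 = 1, p2 = 1:
~p1 = ~1 = 0
p1 -> p2 = 1 -> 1 = 5
~p2 = ~1 = 0
(p1 -> p2) | ~p2 = 5 | 0 = 5
~p1 <-> ((p1 -> p2) | ~p2) = 0 <-> 5 = 0
p2 -> p2 = 1 -> 1 = 5
p2 <-> p2 = 1 <-> 1 = 5
(p2 -> p2) <-> (p2 <-> p2) = 5 <-> 5 = 5
~p2 = ~1 = 0
~p2 | p1 = 0 | 1 = 1
((p2 -> p2) <-> (p2 <-> p2)) <-> (~p2 | p1) = 5 <-> 1 = 1
(~p1 <-> ((p1 -> p2) | ~p2)) | (((p2 -> p2) <-> (p2 <-> p2)) <-> (~p2 | p1)) = 0 | 1 = 1
No assignment yields a value below 1, so this is the minimum.

1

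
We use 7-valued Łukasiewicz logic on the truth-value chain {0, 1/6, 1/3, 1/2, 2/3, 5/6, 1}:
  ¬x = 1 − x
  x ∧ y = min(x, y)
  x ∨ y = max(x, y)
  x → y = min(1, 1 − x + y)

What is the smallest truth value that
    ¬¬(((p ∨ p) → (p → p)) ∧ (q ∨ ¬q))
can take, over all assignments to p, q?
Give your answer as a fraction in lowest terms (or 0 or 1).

Take p = 0, q = 1/2:
p ∨ p = 0 ∨ 0 = 0
p → p = 0 → 0 = 1
(p ∨ p) → (p → p) = 0 → 1 = 1
¬q = ¬1/2 = 1/2
q ∨ ¬q = 1/2 ∨ 1/2 = 1/2
((p ∨ p) → (p → p)) ∧ (q ∨ ¬q) = 1 ∧ 1/2 = 1/2
¬(((p ∨ p) → (p → p)) ∧ (q ∨ ¬q)) = ¬1/2 = 1/2
¬¬(((p ∨ p) → (p → p)) ∧ (q ∨ ¬q)) = ¬1/2 = 1/2
No assignment yields a value below 1/2, so this is the minimum.

1/2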